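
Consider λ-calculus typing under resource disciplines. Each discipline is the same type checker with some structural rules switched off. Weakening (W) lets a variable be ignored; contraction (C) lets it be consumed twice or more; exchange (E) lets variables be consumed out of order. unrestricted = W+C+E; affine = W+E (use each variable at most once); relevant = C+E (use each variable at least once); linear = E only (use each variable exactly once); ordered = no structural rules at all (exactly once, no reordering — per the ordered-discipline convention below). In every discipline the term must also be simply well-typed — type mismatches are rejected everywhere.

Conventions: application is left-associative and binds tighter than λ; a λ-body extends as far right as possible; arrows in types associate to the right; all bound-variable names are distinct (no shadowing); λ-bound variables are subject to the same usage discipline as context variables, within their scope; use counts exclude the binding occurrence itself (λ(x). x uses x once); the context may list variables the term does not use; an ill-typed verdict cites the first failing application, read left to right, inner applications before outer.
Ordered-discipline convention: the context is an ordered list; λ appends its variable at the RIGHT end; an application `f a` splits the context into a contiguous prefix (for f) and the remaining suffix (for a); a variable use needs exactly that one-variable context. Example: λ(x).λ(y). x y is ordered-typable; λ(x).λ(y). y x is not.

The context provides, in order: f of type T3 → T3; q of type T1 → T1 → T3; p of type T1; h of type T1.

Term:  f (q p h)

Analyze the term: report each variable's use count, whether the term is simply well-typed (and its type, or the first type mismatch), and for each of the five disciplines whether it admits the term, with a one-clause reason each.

counts: f ×1; q ×1; p ×1; h ×1
order of uses: f, q, p, h
typing: the term checks, with type T3
ordered: ✓ — one use each (f, q, p, h); ordered split holds
linear: ✓ — each of f, q, p, h used exactly once
affine: ✓ — none of f, q, p, h used more than once
relevant: ✓ — none of f, q, p, h goes unused
unrestricted: ✓ — simply typable at T3; W, C, E all held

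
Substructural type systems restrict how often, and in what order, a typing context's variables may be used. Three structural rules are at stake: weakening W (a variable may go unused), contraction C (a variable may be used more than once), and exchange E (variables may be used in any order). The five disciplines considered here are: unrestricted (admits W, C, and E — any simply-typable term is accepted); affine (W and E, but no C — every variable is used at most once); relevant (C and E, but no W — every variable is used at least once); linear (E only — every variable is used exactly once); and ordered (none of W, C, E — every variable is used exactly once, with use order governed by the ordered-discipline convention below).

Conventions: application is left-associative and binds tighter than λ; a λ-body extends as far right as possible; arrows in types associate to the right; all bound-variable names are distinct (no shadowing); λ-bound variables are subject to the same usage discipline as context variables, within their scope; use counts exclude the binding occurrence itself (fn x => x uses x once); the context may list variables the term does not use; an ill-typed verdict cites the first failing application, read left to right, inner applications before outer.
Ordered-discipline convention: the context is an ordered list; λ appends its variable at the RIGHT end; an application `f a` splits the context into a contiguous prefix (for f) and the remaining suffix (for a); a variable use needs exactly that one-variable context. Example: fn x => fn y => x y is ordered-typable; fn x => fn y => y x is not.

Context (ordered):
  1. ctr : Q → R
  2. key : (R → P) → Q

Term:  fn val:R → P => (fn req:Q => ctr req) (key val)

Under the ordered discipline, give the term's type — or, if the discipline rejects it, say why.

term : (R → P) → R
variable uses: ctr ×1; key ×1; val [bound] ×1; req [bound] ×1
left-to-right use order: ctr, req, key, val
typing: the term checks, with type (R → P) → R
summary: ordered ✓ | linear ✓ | affine ✓ | relevant ✓ | unrestricted ✓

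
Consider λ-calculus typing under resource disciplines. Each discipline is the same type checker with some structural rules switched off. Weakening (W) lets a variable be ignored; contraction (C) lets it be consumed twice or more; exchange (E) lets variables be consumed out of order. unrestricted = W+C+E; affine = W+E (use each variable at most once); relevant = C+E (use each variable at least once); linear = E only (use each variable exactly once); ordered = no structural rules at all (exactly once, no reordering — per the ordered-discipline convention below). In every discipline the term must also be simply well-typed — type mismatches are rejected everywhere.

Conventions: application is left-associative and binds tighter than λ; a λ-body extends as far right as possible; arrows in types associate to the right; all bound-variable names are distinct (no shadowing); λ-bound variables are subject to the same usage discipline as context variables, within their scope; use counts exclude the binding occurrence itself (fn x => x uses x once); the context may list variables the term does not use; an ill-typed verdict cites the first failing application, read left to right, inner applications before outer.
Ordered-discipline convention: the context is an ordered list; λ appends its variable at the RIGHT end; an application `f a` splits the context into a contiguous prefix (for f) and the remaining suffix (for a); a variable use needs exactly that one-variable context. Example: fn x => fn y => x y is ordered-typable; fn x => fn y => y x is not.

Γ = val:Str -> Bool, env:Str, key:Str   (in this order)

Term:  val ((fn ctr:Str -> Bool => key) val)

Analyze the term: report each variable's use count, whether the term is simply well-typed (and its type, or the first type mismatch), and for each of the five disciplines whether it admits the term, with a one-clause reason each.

counts: val ×2, env ×0, key ×1, ctr (λ-bound) ×0
order of uses: val, key, val
typing: ✓ — Bool
ordered: ✗ — needs contraction — val ×2; unused: env, ctr — weakening required
linear: ✗ — needs contraction — val ×2; unused: env, ctr — weakening required
affine: ✗ — needs contraction — val ×2
relevant: ✗ — unused: env, ctr — weakening required
unrestricted: ✓ — typability at Bool is all that's needed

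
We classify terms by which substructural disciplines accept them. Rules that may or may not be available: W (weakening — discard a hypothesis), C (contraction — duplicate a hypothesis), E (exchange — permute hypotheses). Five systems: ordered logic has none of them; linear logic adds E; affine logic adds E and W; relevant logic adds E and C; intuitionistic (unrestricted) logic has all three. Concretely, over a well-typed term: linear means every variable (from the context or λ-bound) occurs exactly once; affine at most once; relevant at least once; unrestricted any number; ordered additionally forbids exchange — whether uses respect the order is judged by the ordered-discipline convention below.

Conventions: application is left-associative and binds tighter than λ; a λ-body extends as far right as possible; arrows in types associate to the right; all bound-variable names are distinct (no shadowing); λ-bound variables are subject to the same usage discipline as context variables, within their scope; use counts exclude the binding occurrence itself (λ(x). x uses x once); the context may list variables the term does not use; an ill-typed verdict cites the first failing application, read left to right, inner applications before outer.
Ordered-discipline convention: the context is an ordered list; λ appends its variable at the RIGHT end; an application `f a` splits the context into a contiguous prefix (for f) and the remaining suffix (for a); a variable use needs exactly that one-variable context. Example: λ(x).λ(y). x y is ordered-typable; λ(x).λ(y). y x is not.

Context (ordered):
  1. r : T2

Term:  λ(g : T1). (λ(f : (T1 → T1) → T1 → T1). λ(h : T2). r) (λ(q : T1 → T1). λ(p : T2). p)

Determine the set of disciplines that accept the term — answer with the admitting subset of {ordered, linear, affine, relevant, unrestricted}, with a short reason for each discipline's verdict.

admitted in: none
counts: r: 1, g (λ-bound): 0, f (λ-bound): 0, h (λ-bound): 0, q (λ-bound): 0, p (λ-bound): 1
use order (left to right): r, p
typing: ill-typed: an argument (T1 → T1) → T2 → T2 mismatches the expected (T1 → T1) → T1 → T1
ordered: ✗ — fails simple typing
linear: ✗ — a type mismatch blocks all five
affine: ✗ — the type mismatch rejects it
relevant: ✗ — not simply typable
unrestricted: ✗ — fails simple typing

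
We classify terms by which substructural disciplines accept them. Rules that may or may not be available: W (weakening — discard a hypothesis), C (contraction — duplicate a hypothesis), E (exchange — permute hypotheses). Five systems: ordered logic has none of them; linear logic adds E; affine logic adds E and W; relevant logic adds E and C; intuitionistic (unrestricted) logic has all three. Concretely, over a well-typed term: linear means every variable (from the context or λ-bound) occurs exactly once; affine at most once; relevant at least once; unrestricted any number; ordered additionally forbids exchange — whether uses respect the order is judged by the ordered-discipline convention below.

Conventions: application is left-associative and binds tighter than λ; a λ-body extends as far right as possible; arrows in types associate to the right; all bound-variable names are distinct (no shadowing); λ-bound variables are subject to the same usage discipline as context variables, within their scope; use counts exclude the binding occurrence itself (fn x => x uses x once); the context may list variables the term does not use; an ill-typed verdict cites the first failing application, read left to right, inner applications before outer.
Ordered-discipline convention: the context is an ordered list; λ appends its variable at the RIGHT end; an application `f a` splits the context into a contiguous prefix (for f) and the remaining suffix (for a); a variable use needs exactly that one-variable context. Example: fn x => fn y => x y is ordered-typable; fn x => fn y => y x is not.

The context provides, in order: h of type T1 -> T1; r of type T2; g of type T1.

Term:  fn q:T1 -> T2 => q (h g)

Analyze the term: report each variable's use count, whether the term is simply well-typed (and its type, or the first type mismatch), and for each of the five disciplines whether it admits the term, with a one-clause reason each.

use counts: h=1, r=0, g=1, q (λ-bound)=1
use order (left to right): q, h, g
typing: well-typed — term : (T1 -> T2) -> T2
ordered: ✗, r left unused
linear: ✗, r left unused
affine: ✓, h, r, g, q: no repeats, contraction unneeded
relevant: ✗, r left unused
unrestricted: ✓, type-checks ((T1 -> T2) -> T2) and nothing is barred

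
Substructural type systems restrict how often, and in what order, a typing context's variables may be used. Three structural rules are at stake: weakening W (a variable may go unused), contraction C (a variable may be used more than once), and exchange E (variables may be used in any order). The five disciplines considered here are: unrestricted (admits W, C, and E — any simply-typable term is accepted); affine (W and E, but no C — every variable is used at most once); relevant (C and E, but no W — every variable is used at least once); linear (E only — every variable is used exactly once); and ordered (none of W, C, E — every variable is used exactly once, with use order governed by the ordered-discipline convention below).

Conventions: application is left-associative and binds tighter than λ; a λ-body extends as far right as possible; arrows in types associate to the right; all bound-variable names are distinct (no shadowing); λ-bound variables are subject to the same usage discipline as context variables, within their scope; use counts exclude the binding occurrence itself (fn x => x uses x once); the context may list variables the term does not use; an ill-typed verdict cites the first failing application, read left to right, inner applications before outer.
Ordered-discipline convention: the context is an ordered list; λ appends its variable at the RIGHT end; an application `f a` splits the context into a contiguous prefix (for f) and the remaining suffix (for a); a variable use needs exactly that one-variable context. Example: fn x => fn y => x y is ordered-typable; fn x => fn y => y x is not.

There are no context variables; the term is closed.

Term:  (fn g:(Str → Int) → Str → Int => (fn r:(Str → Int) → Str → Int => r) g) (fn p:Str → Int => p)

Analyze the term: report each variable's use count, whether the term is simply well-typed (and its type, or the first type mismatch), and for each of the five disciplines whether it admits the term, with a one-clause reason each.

counts: g (λ-bound): 1×, r (λ-bound): 1×, p (λ-bound): 1×
use order (left to right): r, g, p
typing: ✓ — (Str → Int) → Str → Int
ordered: ✓, single-use (g, r, p), ordered derivation ok
linear: ✓, g, r, p: one use apiece
affine: ✓, g, r, p: no repeats, contraction unneeded
relevant: ✓, at least one use each (g, r, p)
unrestricted: ✓, well-typed at (Str → Int) → Str → Int; no restrictions here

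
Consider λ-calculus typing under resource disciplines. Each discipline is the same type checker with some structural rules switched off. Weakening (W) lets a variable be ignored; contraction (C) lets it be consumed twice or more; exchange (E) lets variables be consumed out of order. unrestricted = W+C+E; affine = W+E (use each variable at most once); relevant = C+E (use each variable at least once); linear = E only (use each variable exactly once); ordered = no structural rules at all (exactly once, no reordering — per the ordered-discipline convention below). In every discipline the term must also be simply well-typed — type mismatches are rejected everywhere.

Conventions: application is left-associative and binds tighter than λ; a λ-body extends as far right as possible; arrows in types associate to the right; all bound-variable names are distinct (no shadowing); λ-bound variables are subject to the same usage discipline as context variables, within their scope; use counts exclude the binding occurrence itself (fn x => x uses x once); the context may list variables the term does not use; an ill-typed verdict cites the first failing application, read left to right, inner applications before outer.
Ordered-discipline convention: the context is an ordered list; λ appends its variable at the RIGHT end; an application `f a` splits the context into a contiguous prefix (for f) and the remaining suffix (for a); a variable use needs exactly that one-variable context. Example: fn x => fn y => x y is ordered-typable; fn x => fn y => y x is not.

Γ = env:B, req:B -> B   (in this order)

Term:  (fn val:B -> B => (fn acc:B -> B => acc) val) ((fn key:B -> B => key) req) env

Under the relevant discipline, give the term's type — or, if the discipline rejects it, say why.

term : B
usage: env=1, req=1, val (λ-bound)=1, acc (λ-bound)=1, key (λ-bound)=1
left-to-right use order: acc, val, key, req, env
typing: well-typed — term : B
per-discipline verdicts: ordered ✗, linear ✓, affine ✓, relevant ✓, unrestricted ✓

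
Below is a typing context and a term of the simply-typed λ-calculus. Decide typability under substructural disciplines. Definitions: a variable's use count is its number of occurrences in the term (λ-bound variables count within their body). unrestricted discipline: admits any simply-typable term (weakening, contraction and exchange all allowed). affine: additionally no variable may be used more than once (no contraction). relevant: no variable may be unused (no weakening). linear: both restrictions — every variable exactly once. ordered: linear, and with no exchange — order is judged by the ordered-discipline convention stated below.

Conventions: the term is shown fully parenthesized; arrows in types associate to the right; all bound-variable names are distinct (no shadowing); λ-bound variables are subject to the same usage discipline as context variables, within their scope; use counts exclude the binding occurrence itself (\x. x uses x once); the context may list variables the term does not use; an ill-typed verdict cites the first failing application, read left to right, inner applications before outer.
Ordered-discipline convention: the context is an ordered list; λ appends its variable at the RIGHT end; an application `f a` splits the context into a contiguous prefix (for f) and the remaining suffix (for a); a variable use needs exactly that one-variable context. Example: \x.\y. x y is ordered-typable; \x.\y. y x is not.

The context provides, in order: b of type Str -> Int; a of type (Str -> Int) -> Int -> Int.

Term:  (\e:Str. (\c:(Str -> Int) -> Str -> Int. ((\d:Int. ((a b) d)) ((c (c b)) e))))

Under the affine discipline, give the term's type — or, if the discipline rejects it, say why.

not well-typed under affine — repeated use of b ×2, c ×2
use counts: b=2; a=1; e (λ-bound)=1; c (λ-bound)=2; d (λ-bound)=1
uses in reading order: a, b, d, c, c, b, e
typing: ✓ — Str -> ((Str -> Int) -> Str -> Int) -> Int
across the five disciplines: ordered ✗ · linear ✗ · affine ✗ · relevant ✓ · unrestricted ✓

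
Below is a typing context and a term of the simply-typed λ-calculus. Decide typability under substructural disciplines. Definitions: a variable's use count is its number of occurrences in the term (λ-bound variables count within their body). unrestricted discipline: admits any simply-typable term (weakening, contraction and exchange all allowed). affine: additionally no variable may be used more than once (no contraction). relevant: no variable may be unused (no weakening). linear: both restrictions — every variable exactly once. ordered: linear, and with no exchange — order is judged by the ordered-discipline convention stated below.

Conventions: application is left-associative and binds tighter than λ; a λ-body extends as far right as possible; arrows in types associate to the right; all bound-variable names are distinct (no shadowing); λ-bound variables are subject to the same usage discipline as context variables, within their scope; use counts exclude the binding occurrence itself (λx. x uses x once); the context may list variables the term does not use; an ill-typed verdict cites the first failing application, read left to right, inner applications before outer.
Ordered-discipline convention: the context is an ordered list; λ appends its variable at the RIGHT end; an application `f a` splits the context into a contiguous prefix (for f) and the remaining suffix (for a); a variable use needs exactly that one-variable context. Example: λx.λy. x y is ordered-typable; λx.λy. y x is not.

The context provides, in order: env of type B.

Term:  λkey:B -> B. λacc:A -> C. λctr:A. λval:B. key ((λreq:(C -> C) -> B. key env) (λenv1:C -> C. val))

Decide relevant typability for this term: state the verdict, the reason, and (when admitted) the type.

no — unused: acc, ctr, req, env1 — weakening required
variable uses: env=1; key [bound]=2; acc [bound]=0; ctr [bound]=0; val [bound]=1; req [bound]=0; env1 [bound]=0
use order (left to right): key, key, env, val
typing: well-typed — term : (B -> B) -> (A -> C) -> A -> B -> B
all disciplines: ordered ✗ | linear ✗ | affine ✗ | relevant ✗ | unrestricted ✓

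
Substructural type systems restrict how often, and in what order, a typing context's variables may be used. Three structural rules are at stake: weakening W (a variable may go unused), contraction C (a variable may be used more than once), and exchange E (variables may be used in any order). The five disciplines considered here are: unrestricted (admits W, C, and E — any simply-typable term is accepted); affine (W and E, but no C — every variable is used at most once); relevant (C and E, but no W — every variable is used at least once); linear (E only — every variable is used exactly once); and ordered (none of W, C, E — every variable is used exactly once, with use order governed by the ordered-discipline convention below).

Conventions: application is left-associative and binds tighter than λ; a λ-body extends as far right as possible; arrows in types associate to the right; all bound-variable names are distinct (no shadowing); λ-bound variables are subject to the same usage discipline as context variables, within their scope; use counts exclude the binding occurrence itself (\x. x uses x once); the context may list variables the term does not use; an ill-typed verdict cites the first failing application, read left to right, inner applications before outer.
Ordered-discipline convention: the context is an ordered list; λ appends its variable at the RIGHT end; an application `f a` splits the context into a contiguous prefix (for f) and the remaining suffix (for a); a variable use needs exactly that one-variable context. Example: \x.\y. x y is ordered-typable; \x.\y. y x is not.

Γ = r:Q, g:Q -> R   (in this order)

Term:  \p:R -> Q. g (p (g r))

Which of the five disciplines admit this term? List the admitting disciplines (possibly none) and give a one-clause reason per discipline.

admitted in: relevant, unrestricted
use counts: r: 1; g: 2; p [bound]: 1
left-to-right use order: g, p, g, r
typing: the term checks, with type (R -> Q) -> R
ordered: ✗ — g ×2 used more than once (contraction)
linear: ✗ — g ×2 used more than once (contraction)
affine: ✗ — g ×2 used more than once (contraction)
relevant: ✓ — none of r, g, p goes unused
unrestricted: ✓ — typability at (R -> Q) -> R is all that's needed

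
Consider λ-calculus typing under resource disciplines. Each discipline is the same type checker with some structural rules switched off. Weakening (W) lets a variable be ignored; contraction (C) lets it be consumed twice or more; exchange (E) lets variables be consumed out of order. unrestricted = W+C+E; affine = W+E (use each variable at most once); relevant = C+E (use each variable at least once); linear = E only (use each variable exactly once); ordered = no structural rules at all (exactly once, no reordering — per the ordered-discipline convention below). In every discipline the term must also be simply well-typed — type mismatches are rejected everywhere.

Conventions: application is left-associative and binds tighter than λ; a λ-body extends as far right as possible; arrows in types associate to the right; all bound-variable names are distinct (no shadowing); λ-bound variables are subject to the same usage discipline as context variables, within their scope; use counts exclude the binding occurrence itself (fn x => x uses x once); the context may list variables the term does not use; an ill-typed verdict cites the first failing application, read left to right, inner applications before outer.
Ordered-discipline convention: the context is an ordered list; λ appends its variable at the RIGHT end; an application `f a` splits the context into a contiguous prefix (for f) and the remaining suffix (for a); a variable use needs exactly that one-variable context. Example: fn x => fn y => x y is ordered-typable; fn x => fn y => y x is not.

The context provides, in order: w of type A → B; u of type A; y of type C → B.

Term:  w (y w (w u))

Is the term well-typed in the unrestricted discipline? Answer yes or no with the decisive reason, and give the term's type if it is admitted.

no — fails simple typing
use counts: w ×3, u ×1, y ×1
order of uses: w, y, w, w, u
typing: ill-typed: argument of type A → B where C is required
across the five disciplines: ordered ✗; linear ✗; affine ✗; relevant ✗; unrestricted ✗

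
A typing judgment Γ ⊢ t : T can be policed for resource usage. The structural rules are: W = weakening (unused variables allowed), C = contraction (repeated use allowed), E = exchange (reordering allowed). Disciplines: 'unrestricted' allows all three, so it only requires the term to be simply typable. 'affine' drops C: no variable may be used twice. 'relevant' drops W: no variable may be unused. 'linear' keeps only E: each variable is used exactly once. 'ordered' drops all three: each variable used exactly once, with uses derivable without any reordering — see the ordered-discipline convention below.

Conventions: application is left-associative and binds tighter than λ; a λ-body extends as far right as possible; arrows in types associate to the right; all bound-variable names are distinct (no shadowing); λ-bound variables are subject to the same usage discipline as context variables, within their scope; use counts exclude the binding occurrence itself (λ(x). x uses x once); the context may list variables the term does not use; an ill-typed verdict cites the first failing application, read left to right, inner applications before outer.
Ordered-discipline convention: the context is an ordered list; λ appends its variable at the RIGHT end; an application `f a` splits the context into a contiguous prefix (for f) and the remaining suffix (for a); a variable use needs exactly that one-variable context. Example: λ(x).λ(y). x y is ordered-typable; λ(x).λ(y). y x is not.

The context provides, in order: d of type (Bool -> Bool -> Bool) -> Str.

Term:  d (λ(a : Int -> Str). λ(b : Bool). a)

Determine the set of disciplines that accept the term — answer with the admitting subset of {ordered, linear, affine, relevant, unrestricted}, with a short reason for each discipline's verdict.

admitting disciplines: none
variable uses: d: 1; a (bound): 1; b (bound): 0
order of uses: d, a
typing: ill-typed: an argument (Int -> Str) -> Bool -> Int -> Str mismatches the expected Bool -> Bool -> Bool
ordered ✗ (the type mismatch rejects it)
linear ✗ (not simply typable)
affine ✗ (fails simple typing)
relevant ✗ (a type mismatch blocks all five)
unrestricted ✗ (the type mismatch rejects it)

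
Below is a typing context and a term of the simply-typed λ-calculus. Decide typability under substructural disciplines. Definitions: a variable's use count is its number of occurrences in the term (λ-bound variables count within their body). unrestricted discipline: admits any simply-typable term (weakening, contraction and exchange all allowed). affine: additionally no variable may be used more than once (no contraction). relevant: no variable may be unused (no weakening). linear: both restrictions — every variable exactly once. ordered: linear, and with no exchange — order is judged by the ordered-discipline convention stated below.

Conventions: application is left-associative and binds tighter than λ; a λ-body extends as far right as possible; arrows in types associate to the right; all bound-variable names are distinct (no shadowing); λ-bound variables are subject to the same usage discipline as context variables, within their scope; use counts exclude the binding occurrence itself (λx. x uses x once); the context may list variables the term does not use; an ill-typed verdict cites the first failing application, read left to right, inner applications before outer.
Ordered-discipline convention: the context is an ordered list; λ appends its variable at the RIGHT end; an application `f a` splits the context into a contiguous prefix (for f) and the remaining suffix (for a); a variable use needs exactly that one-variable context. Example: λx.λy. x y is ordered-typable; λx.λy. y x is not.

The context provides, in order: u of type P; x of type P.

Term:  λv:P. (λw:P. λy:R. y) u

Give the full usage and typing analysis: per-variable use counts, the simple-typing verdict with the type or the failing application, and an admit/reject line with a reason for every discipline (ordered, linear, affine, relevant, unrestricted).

usage: u=1; x=0; v [bound]=0; w [bound]=0; y [bound]=1
uses in reading order: y, u
typing: the term checks, with type P -> R -> R
ordered: ✗ — x, v, w left unused
linear: ✗ — x, v, w left unused
affine: ✓ — at most one use each (u, x, v, w, y)
relevant: ✗ — x, v, w left unused
unrestricted: ✓ — simply typable at P -> R -> R; W, C, E all held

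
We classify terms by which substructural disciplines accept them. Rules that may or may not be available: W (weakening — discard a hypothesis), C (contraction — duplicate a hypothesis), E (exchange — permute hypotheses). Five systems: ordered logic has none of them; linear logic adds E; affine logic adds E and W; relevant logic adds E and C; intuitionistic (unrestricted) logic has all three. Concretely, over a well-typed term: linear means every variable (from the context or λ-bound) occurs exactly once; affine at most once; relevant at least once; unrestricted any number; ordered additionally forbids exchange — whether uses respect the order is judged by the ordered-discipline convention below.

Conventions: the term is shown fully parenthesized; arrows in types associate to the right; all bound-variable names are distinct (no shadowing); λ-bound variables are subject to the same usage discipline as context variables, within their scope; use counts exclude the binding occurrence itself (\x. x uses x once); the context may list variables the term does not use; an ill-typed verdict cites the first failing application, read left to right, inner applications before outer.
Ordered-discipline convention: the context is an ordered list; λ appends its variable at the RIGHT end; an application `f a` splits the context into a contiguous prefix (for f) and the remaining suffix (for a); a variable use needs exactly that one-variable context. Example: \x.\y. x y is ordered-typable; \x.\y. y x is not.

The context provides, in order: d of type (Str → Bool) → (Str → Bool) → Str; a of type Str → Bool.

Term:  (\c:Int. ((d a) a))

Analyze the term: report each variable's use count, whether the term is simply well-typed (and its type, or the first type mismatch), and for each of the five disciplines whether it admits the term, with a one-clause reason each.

counts: d: 1×; a: 2×; c [bound]: 0×
use order (left to right): d, a, a
typing: well-typed at Int → Str
ordered: ✗, uses contraction: a ×2; c left unused
linear: ✗, uses contraction: a ×2; c left unused
affine: ✗, uses contraction: a ×2
relevant: ✗, c left unused
unrestricted: ✓, well-typed at Int → Str; no restrictions here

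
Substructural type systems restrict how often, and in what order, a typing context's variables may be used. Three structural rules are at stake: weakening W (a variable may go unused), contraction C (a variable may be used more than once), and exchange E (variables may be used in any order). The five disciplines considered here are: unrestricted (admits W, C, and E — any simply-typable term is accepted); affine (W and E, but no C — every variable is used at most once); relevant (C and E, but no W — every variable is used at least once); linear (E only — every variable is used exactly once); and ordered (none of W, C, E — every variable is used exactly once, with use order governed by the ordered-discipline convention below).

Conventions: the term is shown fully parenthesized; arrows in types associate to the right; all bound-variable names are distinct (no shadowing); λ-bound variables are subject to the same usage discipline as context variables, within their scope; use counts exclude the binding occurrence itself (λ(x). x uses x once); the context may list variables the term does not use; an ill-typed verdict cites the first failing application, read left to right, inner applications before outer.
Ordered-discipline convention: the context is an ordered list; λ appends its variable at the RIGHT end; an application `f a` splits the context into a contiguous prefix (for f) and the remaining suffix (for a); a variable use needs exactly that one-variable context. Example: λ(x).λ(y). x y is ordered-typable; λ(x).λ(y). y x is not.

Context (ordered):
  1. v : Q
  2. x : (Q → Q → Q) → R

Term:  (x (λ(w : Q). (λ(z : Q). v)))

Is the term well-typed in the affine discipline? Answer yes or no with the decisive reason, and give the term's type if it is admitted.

yes — no duplicate uses among v, x, w, z; term : R
counts: v=1; x=1; w [bound]=0; z [bound]=0
uses in reading order: x, v
typing: ✓ — R
summary: ordered ✗; linear ✗; affine ✓; relevant ✗; unrestricted ✓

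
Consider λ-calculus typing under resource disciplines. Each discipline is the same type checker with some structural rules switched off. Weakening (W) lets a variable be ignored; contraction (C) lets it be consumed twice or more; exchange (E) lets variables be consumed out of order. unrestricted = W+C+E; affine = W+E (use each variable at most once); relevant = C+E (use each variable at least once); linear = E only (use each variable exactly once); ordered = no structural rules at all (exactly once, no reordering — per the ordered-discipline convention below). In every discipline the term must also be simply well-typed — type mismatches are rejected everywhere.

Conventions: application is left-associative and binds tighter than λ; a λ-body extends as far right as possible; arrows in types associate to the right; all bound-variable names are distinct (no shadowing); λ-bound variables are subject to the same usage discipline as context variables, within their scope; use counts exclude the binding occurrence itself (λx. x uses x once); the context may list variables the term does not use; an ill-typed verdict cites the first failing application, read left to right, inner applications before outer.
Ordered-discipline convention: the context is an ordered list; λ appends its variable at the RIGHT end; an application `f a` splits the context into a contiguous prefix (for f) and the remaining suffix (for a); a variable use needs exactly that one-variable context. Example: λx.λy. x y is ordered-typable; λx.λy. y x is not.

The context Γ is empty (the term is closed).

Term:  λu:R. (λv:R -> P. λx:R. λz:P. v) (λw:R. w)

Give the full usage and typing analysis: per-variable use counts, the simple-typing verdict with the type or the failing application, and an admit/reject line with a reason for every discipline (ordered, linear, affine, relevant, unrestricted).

counts: u [bound]=0; v [bound]=1; x [bound]=0; z [bound]=0; w [bound]=1
use order (left to right): v, w
typing: ill-typed: argument of type R -> R where R -> P is required
ordered ✗ (the type mismatch rejects it)
linear ✗ (not simply typable)
affine ✗ (fails simple typing)
relevant ✗ (a type mismatch blocks all five)
unrestricted ✗ (the type mismatch rejects it)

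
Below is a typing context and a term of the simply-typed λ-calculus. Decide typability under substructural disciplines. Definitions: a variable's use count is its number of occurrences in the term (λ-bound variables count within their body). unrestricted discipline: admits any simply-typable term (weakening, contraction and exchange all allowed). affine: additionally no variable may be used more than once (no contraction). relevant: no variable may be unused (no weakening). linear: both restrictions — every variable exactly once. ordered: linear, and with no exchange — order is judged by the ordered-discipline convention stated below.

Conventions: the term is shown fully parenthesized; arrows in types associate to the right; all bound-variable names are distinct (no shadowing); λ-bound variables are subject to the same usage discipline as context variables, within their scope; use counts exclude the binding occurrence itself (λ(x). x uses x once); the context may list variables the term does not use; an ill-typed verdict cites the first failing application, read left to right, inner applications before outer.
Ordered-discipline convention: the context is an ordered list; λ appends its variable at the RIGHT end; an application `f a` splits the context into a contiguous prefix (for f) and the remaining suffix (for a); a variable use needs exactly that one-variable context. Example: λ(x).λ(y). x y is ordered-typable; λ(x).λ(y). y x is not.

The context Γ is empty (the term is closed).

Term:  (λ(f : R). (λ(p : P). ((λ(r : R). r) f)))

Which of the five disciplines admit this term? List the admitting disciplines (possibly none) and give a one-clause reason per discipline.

admitting disciplines: affine, unrestricted
use counts: f (bound): 1, p (bound): 0, r (bound): 1
uses in reading order: r, f
typing: ✓ — R → P → R
ordered: ✗ — p left unused
linear: ✗ — p left unused
affine: ✓ — none of f, p, r used more than once
relevant: ✗ — p left unused
unrestricted: ✓ — typability at R → P → R is all that's needed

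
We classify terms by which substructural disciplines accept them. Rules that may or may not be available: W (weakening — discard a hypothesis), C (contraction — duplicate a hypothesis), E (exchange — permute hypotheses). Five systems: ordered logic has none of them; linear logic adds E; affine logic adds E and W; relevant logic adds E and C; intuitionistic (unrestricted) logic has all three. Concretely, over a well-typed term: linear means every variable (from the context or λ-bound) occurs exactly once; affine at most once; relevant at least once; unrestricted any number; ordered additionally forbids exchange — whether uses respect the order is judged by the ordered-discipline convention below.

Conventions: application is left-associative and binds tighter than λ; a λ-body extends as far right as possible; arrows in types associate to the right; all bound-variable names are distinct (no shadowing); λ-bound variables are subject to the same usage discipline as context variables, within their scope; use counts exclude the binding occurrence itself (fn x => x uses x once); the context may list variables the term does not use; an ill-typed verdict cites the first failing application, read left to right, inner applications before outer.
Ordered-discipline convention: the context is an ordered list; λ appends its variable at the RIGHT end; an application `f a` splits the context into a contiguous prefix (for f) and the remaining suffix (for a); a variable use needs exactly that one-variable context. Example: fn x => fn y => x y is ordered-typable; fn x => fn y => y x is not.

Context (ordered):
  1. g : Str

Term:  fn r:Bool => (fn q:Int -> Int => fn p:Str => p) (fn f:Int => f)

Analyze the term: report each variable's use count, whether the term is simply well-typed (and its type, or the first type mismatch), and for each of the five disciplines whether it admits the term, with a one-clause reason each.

usage: g: 0, r [bound]: 0, q [bound]: 0, p [bound]: 1, f [bound]: 1
use order (left to right): p, f
typing: well-typed at Bool -> Str -> Str
ordered: ✗, g, r, q never used (weakening)
linear: ✗, g, r, q never used (weakening)
affine: ✓, none of g, r, q, p, f used more than once
relevant: ✗, g, r, q never used (weakening)
unrestricted: ✓, typability at Bool -> Str -> Str is all that's needed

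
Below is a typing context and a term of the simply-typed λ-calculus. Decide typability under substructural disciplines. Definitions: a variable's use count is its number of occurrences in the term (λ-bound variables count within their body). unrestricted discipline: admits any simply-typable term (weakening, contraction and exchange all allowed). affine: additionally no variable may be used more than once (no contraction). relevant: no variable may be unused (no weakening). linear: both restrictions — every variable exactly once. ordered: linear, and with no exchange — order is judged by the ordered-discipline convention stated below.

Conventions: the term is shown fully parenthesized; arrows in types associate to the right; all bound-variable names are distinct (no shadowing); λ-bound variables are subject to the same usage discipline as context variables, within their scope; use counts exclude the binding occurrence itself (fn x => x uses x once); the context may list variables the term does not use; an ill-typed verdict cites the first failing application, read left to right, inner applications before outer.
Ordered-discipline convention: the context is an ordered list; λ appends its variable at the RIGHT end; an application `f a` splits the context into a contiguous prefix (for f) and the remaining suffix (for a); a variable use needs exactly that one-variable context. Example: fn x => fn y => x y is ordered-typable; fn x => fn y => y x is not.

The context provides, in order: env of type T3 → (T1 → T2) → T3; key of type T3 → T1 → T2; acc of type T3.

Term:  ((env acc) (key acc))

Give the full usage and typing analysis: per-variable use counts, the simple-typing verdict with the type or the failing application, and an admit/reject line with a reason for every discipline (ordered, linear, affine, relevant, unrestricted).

counts: env: 1; key: 1; acc: 2
uses in reading order: env, acc, key, acc
typing: well-typed at T3
ordered: ✗ — needs contraction — acc ×2
linear: ✗ — needs contraction — acc ×2
affine: ✗ — needs contraction — acc ×2
relevant: ✓ — at least one use each (env, key, acc)
unrestricted: ✓ — typability at T3 is all that's needed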